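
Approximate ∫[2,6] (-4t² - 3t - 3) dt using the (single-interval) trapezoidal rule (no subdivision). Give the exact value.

T = (b−a)/2 · [f(2) + f(6)] = 2·[(-25) + (-165)] = -380.

-380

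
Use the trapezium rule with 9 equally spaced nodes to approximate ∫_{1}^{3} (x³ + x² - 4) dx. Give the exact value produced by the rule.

h = (3 − 1)/8 = 0.25.
Nodes x₀,…,x₈ = 1, 1.25, 1.5, 1.75, 2, 2.25, 2.5, 2.75, 3.
f(x) = x³ + x² - 4: f₀=-2, f₁=-0.484375, f₂=1.625, f₃=4.421875, f₄=8, f₅=12.453125, f₆=17.875, f₇=24.359375, f₈=32.
(h/2)·[f₀ + 2f₁ + 2f₂ + 2f₃ + 2f₄ + 2f₅ + 2f₆ + 2f₇ + f₈] = 0.125·(166.5) = 20.8125.

20.8125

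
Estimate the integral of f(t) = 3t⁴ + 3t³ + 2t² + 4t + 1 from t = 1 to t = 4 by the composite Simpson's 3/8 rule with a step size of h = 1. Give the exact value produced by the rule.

h = (4 − 1)/3 = 1.
Nodes t₀,…,t₃ = 1, 2, 3, 4.
f(t) = 3t⁴ + 3t³ + 2t² + 4t + 1: f₀=13, f₁=89, f₂=355, f₃=1009.
(3h/8)·[f₀ + 3f₁ + 3f₂ + f₃] = 0.375·(2354) = 882.75.

882.75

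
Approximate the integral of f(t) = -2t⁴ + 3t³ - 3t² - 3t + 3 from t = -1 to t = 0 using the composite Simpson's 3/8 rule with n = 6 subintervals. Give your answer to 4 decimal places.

h = (0 − (-1))/6 = 0.166667.
Nodes t₀,…,t₆ = -1, -0.833333, -0.666667, -0.5, -0.333333, -0.166667, 0.
f(t) = -2t⁴ + 3t³ - 3t² - 3t + 3: f₀=-2, f₁=0.716049, f₂=2.382716, f₃=3.25, f₄=3.530864, f₅=3.401235, f₆=3.
(3h/8)·[f₀ + 3f₁ + 3f₂ + 2f₃ + 3f₄ + 3f₅ + f₆] = 0.0625·(37.592593) = 2.3495.

2.3495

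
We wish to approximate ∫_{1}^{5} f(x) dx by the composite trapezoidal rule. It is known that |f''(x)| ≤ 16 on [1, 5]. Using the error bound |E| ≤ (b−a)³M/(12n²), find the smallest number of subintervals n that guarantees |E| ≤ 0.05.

Need 1024/(12n²) ≤ 0.05.
n² ≥ 1024/(12·0.05) = 1706.67 ⇒ n ≥ 41.3118, so the smallest n is 42.

42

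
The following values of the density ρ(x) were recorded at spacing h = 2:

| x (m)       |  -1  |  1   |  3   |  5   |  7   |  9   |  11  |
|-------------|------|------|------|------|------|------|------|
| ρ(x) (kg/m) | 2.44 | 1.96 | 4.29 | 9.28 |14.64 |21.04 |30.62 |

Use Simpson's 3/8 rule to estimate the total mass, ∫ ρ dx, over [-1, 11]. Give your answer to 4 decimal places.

133.0575

h = 2, n = 6.
(3h/8)·[y₀ + 3y₁ + 3y₂ + 2y₃ + 3y₄ + 3y₅ + y₆] = 0.75·(177.41) = 133.0575.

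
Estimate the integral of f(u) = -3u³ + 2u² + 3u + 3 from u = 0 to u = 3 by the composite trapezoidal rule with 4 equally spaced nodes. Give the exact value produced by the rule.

h = (3 − 0)/3 = 1.
Nodes u₀,…,u₃ = 0, 1, 2, 3.
f(u) = -3u³ + 2u² + 3u + 3: f₀=3, f₁=5, f₂=-7, f₃=-51.
(h/2)·[f₀ + 2f₁ + 2f₂ + f₃] = 0.5·(-52) = -26.

-26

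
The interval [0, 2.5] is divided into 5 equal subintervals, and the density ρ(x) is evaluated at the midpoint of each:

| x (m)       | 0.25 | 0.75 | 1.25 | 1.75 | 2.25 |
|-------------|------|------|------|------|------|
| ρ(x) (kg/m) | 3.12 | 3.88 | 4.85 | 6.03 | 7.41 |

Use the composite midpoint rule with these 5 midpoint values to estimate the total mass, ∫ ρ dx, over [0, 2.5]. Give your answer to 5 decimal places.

12.64500

h = 0.5, n = 5.
h·[y(m₁) + y(m₂) + y(m₃) + y(m₄) + y(m₅)] = 0.5·(25.29) = 12.64500.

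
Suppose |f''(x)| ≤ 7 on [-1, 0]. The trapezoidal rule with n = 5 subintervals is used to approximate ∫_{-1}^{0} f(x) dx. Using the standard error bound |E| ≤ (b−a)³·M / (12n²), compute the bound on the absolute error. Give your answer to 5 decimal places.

|E| ≤ (1)³·7 / (12·5²) = 7/300 = 0.02333.

0.02333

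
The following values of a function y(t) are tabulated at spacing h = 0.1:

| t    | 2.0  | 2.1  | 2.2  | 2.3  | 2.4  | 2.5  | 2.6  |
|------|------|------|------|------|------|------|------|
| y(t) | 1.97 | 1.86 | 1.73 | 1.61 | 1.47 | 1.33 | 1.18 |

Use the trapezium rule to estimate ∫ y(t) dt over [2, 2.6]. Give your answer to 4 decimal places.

h = 0.1, n = 6.
(h/2)·[y₀ + 2y₁ + 2y₂ + 2y₃ + 2y₄ + 2y₅ + y₆] = 0.05·(19.15) = 0.9575.

0.9575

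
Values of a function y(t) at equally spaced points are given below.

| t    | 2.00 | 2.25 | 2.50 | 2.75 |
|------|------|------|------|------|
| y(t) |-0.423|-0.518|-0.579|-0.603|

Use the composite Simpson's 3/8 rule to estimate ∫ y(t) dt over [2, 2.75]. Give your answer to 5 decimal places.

h = 0.25, n = 3.
(3h/8)·[y₀ + 3y₁ + 3y₂ + y₃] = 0.09375·(-4.317) = -0.40472.

-0.40472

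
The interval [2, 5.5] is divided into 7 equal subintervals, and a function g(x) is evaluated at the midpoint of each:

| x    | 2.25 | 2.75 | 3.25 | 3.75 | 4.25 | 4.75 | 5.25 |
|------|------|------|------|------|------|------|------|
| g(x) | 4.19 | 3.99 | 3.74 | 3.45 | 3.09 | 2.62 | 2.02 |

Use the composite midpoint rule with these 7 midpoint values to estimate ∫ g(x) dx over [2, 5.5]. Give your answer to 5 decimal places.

h = 0.5, n = 7.
h·[y(m₁) + y(m₂) + y(m₃) + y(m₄) + y(m₅) + y(m₆) + y(m₇)] = 0.5·(23.10) = 11.55000.

11.55000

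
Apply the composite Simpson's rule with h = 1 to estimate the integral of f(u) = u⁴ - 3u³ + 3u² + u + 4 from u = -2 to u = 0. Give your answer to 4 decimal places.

h = (0 − (-2))/2 = 1.
Nodes u₀,…,u₂ = -2, -1, 0.
f(u) = u⁴ - 3u³ + 3u² + u + 4: f₀=54, f₁=10, f₂=4.
(h/3)·[f₀ + 4f₁ + f₂] = 0.333333·(98) = 32.6667.

32.6667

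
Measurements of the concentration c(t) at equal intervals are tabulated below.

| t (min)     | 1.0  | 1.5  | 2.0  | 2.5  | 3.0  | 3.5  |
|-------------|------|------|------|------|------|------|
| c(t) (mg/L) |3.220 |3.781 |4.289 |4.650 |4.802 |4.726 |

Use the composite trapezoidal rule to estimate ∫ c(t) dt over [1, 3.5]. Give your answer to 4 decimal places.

10.7475

h = 0.5, n = 5.
(h/2)·[y₀ + 2y₁ + 2y₂ + 2y₃ + 2y₄ + y₅] = 0.25·(42.990) = 10.7475.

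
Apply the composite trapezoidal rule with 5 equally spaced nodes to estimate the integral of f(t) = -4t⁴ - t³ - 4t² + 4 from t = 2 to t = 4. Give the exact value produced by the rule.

-940

h = (4 − 2)/4 = 0.5.
Nodes t₀,…,t₄ = 2, 2.5, 3, 3.5, 4.
f(t) = -4t⁴ - t³ - 4t² + 4: f₀=-84, f₁=-192.875, f₂=-383, f₃=-688.125, f₄=-1148.
(h/2)·[f₀ + 2f₁ + 2f₂ + 2f₃ + f₄] = 0.25·(-3760) = -940.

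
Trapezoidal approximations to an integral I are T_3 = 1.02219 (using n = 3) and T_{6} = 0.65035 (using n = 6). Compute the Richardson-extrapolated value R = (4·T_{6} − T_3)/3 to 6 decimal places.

R = (4·T_{6} − T_3) / 3 = (4·0.65035 − 1.02219)/3 = (1.57921)/3 = 0.526403.

0.526403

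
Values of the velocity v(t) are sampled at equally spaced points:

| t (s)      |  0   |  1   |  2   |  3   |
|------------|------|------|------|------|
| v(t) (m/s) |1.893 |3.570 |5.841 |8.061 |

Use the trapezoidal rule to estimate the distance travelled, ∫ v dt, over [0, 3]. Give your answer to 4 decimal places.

14.3880

h = 1, n = 3.
(h/2)·[y₀ + 2y₁ + 2y₂ + y₃] = 0.5·(28.776) = 14.3880.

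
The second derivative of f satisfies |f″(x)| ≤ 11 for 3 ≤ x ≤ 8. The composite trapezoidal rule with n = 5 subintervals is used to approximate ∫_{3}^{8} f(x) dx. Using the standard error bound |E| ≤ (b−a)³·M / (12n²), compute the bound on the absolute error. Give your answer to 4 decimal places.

|E| ≤ (5)³·11 / (12·5²) = 1375/300 = 4.5833.

4.5833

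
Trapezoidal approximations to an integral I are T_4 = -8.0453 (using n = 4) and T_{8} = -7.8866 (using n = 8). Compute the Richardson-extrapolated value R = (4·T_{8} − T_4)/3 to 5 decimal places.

-7.83370

R = (4·T_{8} − T_4) / 3 = (4·(-7.8866) − (-8.0453))/3 = (-23.5011)/3 = -7.83370.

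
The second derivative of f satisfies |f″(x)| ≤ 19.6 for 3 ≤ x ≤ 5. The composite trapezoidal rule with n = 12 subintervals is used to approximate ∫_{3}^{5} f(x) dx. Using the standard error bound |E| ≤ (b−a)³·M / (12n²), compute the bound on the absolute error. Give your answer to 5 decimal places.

0.09074

|E| ≤ (2)³·19.6 / (12·12²) = 156.8/1728 = 0.09074.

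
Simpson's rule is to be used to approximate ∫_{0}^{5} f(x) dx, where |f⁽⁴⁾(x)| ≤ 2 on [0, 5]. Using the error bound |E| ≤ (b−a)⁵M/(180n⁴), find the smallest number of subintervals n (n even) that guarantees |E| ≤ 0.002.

Need 6250/(180n⁴) ≤ 0.002.
n⁴ ≥ 6250/(180·0.002) = 17361.1 ⇒ n ≥ 11.4787, so the smallest even n is 12. (n must be even for Simpson's rule.)

12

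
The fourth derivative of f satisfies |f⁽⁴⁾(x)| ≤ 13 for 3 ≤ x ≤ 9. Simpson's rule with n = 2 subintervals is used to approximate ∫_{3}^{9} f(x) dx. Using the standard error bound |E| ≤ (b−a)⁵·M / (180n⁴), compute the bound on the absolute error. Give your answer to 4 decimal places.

35.1000

|E| ≤ (6)⁵·13 / (180·2⁴) = 101088/2880 = 35.1000.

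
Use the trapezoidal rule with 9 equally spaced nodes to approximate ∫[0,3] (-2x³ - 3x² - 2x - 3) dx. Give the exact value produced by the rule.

-86.34375

h = (3 − 0)/8 = 0.375.
Nodes x₀,…,x₈ = 0, 0.375, 0.75, 1.125, 1.5, 1.875, 2.25, 2.625, 3.
f(x) = -2x³ - 3x² - 2x - 3: f₀=-3, f₁=-4.27734375, f₂=-7.03125, f₃=-11.89453125, f₄=-19.5, f₅=-30.48046875, f₆=-45.46875, f₇=-65.09765625, f₈=-90.
(h/2)·[f₀ + 2f₁ + 2f₂ + 2f₃ + 2f₄ + 2f₅ + 2f₆ + 2f₇ + f₈] = 0.1875·(-460.5) = -86.34375.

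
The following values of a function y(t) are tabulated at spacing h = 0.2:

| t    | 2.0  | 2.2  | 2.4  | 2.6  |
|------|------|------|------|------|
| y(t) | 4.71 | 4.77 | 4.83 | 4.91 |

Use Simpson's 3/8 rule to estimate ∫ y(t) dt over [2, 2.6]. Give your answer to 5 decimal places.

2.88150

h = 0.2, n = 3.
(3h/8)·[y₀ + 3y₁ + 3y₂ + y₃] = 0.075·(38.42) = 2.88150.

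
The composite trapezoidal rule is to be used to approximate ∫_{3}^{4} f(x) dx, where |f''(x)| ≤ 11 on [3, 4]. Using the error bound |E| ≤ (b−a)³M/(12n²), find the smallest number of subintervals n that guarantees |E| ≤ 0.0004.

48

Need 11/(12n²) ≤ 0.0004.
n² ≥ 11/(12·0.0004) = 2291.67 ⇒ n ≥ 47.8714, so the smallest n is 48.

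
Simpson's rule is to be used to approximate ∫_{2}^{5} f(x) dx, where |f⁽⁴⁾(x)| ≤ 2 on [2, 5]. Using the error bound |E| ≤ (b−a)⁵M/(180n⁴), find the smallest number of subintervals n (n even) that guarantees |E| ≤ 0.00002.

Need 486/(180n⁴) ≤ 0.00002.
n⁴ ≥ 486/(180·0.00002) = 135000 ⇒ n ≥ 19.1683, so the smallest even n is 20. (n must be even for Simpson's rule.)

20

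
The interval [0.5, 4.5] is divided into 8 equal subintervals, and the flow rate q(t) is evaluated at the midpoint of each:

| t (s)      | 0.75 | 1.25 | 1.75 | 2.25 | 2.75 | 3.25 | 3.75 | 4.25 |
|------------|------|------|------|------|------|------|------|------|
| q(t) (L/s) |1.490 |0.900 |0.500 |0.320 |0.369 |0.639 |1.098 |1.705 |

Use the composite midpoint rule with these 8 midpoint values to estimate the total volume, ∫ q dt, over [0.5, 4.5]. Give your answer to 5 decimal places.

3.51050

h = 0.5, n = 8.
h·[y(m₁) + y(m₂) + y(m₃) + y(m₄) + y(m₅) + y(m₆) + y(m₇) + y(m₈)] = 0.5·(7.021) = 3.51050.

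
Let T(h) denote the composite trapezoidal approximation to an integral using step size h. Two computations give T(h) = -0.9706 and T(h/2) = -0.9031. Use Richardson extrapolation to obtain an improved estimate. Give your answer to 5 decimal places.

R = (4·T(h/2) − T(h)) / 3 = (4·(-0.9031) − (-0.9706))/3 = (-2.6418)/3 = -0.88060.

-0.88060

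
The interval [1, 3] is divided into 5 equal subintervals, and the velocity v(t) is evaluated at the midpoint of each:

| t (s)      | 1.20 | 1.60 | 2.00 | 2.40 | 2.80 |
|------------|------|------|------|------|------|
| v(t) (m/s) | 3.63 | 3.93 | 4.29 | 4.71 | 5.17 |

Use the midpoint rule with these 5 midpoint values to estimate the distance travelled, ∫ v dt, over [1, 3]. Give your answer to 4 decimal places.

h = 0.4, n = 5.
h·[y(m₁) + y(m₂) + y(m₃) + y(m₄) + y(m₅)] = 0.4·(21.73) = 8.6920.

8.6920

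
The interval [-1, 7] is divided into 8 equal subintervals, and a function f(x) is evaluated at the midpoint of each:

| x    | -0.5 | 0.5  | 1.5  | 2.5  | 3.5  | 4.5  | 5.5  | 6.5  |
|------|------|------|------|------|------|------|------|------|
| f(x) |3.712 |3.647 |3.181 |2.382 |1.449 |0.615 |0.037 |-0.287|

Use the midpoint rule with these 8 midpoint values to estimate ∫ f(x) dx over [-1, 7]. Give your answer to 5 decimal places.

14.73600

h = 1, n = 8.
h·[y(m₁) + y(m₂) + y(m₃) + y(m₄) + y(m₅) + y(m₆) + y(m₇) + y(m₈)] = 1·(14.736) = 14.73600.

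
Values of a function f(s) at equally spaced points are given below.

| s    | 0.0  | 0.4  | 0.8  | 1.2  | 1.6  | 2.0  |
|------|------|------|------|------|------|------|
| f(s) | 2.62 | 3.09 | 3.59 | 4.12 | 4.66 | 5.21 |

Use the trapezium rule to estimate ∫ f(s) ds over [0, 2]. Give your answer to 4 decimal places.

7.7500

h = 0.4, n = 5.
(h/2)·[y₀ + 2y₁ + 2y₂ + 2y₃ + 2y₄ + y₅] = 0.2·(38.75) = 7.7500.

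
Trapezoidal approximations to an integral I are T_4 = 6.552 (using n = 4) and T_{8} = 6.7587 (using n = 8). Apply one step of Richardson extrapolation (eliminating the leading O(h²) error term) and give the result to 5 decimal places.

R = (4·T_{8} − T_4) / 3 = (4·6.7587 − 6.552)/3 = (20.4828)/3 = 6.82760.

6.82760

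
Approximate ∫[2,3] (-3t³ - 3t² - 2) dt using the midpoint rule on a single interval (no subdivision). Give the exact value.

-67.625

M = (b−a)·f(2.5) = 1·(-67.625) = -67.625.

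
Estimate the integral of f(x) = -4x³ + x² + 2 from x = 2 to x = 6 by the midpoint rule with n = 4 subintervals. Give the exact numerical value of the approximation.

-1187

h = (6 − 2)/4 = 1.
Midpoints m₁,…,m₄ = 2.5, 3.5, 4.5, 5.5.
f(m₁)=-54.25, f(m₂)=-157.25, f(m₃)=-342.25, f(m₄)=-633.25.
h·[f(m₁) + f(m₂) + f(m₃) + f(m₄)] = 1·(-1187) = -1187.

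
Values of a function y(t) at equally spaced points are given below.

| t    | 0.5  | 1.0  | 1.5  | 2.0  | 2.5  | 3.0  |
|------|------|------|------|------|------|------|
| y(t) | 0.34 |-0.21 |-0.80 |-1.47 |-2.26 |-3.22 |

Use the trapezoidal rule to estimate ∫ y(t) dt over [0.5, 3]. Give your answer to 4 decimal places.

h = 0.5, n = 5.
(h/2)·[y₀ + 2y₁ + 2y₂ + 2y₃ + 2y₄ + y₅] = 0.25·(-12.36) = -3.0900.

-3.0900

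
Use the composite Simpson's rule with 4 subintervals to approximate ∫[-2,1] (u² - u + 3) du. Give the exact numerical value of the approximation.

13.5

h = (1 − (-2))/4 = 0.75.
Nodes u₀,…,u₄ = -2, -1.25, -0.5, 0.25, 1.
f(u) = u² - u + 3: f₀=9, f₁=5.8125, f₂=3.75, f₃=2.8125, f₄=3.
(h/3)·[f₀ + 4f₁ + 2f₂ + 4f₃ + f₄] = 0.25·(54) = 13.5.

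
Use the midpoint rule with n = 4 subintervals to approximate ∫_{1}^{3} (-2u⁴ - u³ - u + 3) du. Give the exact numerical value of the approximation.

-112.390625

h = (3 − 1)/4 = 0.5.
Midpoints m₁,…,m₄ = 1.25, 1.75, 2.25, 2.75.
f(m₁)=-5.0859375, f(m₂)=-22.8671875, f(m₃)=-61.8984375, f(m₄)=-134.9296875.
h·[f(m₁) + f(m₂) + f(m₃) + f(m₄)] = 0.5·(-224.78125) = -112.390625.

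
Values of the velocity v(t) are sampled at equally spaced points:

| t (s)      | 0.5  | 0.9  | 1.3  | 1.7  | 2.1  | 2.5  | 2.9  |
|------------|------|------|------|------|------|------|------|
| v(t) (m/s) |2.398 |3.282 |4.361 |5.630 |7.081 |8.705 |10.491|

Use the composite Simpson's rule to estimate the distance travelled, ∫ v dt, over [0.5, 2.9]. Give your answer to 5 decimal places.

h = 0.4, n = 6.
(h/3)·[y₀ + 4y₁ + 2y₂ + 4y₃ + 2y₄ + 4y₅ + y₆] = 0.133333·(106.241) = 14.16547.

14.16547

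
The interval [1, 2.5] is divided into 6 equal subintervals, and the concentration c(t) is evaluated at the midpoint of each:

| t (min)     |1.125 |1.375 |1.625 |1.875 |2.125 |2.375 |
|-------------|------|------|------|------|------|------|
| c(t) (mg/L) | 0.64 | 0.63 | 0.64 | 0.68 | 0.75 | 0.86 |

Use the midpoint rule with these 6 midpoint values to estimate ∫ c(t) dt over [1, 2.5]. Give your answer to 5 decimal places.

h = 0.25, n = 6.
h·[y(m₁) + y(m₂) + y(m₃) + y(m₄) + y(m₅) + y(m₆)] = 0.25·(4.20) = 1.05000.

1.05000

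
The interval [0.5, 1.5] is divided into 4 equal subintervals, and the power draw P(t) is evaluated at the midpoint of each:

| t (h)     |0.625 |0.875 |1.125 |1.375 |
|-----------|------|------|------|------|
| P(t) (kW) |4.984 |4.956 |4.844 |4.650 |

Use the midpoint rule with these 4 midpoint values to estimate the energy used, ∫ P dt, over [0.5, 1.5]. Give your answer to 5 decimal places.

h = 0.25, n = 4.
h·[y(m₁) + y(m₂) + y(m₃) + y(m₄)] = 0.25·(19.434) = 4.85850.

4.85850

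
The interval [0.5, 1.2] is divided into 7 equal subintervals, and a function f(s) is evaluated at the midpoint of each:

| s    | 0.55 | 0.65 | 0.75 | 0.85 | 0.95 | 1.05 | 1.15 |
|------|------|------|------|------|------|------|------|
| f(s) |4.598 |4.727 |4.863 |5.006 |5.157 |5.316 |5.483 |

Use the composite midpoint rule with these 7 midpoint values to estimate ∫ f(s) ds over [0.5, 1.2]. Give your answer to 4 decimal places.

3.5150

h = 0.1, n = 7.
h·[y(m₁) + y(m₂) + y(m₃) + y(m₄) + y(m₅) + y(m₆) + y(m₇)] = 0.1·(35.150) = 3.5150.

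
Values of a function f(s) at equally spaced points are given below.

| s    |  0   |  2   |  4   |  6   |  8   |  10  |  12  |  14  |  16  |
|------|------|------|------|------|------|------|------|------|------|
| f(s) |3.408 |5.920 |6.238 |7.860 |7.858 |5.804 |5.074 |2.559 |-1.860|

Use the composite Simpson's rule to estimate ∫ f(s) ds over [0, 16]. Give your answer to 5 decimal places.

h = 2, n = 8.
(h/3)·[y₀ + 4y₁ + 2y₂ + 4y₃ + 2y₄ + 4y₅ + 2y₆ + 4y₇ + y₈] = 0.666667·(128.460) = 85.64000.

85.64000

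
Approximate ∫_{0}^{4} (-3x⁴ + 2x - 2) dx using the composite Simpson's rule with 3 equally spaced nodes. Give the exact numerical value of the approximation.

h = (4 − 0)/2 = 2.
Nodes x₀,…,x₂ = 0, 2, 4.
f(x) = -3x⁴ + 2x - 2: f₀=-2, f₁=-46, f₂=-762.
(h/3)·[f₀ + 4f₁ + f₂] = 0.666667·(-948) = -632.

-632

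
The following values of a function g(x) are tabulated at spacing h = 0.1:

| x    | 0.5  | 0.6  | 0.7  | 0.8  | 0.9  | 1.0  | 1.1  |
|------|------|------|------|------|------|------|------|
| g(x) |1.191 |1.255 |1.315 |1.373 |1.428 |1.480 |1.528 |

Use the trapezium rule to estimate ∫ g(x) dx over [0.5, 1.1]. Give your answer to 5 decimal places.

0.82105

h = 0.1, n = 6.
(h/2)·[y₀ + 2y₁ + 2y₂ + 2y₃ + 2y₄ + 2y₅ + y₆] = 0.05·(16.421) = 0.82105.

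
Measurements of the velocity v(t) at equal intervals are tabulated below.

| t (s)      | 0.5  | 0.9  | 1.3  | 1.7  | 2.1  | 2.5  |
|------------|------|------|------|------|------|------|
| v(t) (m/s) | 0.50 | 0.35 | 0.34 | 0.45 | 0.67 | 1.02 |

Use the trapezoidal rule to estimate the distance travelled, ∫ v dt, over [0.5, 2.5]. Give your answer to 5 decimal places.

1.02800

h = 0.4, n = 5.
(h/2)·[y₀ + 2y₁ + 2y₂ + 2y₃ + 2y₄ + y₅] = 0.2·(5.14) = 1.02800.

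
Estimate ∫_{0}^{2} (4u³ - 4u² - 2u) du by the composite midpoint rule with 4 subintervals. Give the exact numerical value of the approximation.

1

h = (2 − 0)/4 = 0.5.
Midpoints m₁,…,m₄ = 0.25, 0.75, 1.25, 1.75.
f(m₁)=-0.6875, f(m₂)=-2.0625, f(m₃)=-0.9375, f(m₄)=5.6875.
h·[f(m₁) + f(m₂) + f(m₃) + f(m₄)] = 0.5·(2) = 1.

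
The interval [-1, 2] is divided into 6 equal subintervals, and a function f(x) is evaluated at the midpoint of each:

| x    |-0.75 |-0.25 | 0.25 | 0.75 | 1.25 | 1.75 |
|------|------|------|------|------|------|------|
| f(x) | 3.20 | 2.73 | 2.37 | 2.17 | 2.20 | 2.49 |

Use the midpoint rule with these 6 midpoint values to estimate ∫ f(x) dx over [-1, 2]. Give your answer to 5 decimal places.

7.58000

h = 0.5, n = 6.
h·[y(m₁) + y(m₂) + y(m₃) + y(m₄) + y(m₅) + y(m₆)] = 0.5·(15.16) = 7.58000.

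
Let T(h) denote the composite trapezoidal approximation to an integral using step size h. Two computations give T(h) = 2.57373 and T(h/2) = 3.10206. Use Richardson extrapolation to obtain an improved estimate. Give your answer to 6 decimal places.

R = (4·T(h/2) − T(h)) / 3 = (4·3.10206 − 2.57373)/3 = (9.83451)/3 = 3.278170.

3.278170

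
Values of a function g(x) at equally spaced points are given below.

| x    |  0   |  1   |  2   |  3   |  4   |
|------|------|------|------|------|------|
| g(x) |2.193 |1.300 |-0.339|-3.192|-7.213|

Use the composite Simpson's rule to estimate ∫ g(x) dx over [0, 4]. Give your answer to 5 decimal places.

-4.42200

h = 1, n = 4.
(h/3)·[y₀ + 4y₁ + 2y₂ + 4y₃ + y₄] = 0.333333·(-13.266) = -4.42200.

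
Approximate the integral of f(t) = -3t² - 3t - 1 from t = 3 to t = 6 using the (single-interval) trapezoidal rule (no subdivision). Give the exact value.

T = (b−a)/2 · [f(3) + f(6)] = 1.5·[(-37) + (-127)] = -246.

-246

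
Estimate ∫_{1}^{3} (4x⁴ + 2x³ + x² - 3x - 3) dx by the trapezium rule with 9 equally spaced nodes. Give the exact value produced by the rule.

226.703125

h = (3 − 1)/8 = 0.25.
Nodes x₀,…,x₈ = 1, 1.25, 1.5, 1.75, 2, 2.25, 2.5, 2.75, 3.
f(x) = 4x⁴ + 2x³ + x² - 3x - 3: f₀=1, f₁=8.484375, f₂=21.75, f₃=43.046875, f₄=75, f₅=120.609375, f₆=183.25, f₇=266.671875, f₈=375.
(h/2)·[f₀ + 2f₁ + 2f₂ + 2f₃ + 2f₄ + 2f₅ + 2f₆ + 2f₇ + f₈] = 0.125·(1813.625) = 226.703125.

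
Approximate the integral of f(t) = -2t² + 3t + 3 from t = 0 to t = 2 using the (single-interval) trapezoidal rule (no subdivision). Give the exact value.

T = (b−a)/2 · [f(0) + f(2)] = 1·[3 + 1] = 4.

4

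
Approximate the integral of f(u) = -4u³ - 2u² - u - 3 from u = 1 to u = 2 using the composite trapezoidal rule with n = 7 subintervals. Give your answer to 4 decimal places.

-24.2347

h = (2 − 1)/7 = 0.142857.
Nodes u₀,…,u₇ = 1, 1.142857, 1.285714, 1.428571, 1.571429, 1.714286, 1.857143, 2.
f(u) = -4u³ - 2u² - u - 3: f₀=-10, f₁=-12.725948, f₂=-16.093294, f₃=-20.172012, f₄=-25.032070, f₅=-30.743440, f₆=-37.376093, f₇=-45.
(h/2)·[f₀ + 2f₁ + 2f₂ + 2f₃ + 2f₄ + 2f₅ + 2f₆ + f₇] = 0.071429·(-339.285714) = -24.2347.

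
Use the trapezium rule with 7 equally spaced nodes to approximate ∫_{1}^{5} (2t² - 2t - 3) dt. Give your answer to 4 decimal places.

47.2593

h = (5 − 1)/6 = 0.666667.
Nodes t₀,…,t₆ = 1, 1.666667, 2.333333, 3, 3.666667, 4.333333, 5.
f(t) = 2t² - 2t - 3: f₀=-3, f₁=-0.777778, f₂=3.222222, f₃=9, f₄=16.555556, f₅=25.888889, f₆=37.
(h/2)·[f₀ + 2f₁ + 2f₂ + 2f₃ + 2f₄ + 2f₅ + f₆] = 0.333333·(141.777778) = 47.2593.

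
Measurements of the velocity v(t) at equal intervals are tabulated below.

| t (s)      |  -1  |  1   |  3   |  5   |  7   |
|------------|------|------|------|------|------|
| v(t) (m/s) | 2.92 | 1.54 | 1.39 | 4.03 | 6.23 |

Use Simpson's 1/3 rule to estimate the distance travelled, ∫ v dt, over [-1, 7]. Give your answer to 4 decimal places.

h = 2, n = 4.
(h/3)·[y₀ + 4y₁ + 2y₂ + 4y₃ + y₄] = 0.666667·(34.21) = 22.8067.

22.8067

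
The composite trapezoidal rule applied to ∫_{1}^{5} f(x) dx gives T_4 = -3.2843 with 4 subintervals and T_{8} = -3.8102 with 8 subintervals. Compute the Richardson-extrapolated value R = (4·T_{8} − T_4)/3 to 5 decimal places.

R = (4·T_{8} − T_4) / 3 = (4·(-3.8102) − (-3.2843))/3 = (-11.9565)/3 = -3.98550.

-3.98550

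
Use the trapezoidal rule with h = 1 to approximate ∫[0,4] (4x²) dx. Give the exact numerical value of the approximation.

h = (4 − 0)/4 = 1.
Nodes x₀,…,x₄ = 0, 1, 2, 3, 4.
f(x) = 4x²: f₀=0, f₁=4, f₂=16, f₃=36, f₄=64.
(h/2)·[f₀ + 2f₁ + 2f₂ + 2f₃ + f₄] = 0.5·(176) = 88.

88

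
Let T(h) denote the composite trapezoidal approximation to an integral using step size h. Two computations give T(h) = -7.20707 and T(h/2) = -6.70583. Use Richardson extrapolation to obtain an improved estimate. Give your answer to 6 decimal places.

R = (4·T(h/2) − T(h)) / 3 = (4·(-6.70583) − (-7.20707))/3 = (-19.61625)/3 = -6.538750.

-6.538750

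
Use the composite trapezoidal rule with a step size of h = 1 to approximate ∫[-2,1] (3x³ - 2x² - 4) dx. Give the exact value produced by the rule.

h = (1 − (-2))/3 = 1.
Nodes x₀,…,x₃ = -2, -1, 0, 1.
f(x) = 3x³ - 2x² - 4: f₀=-36, f₁=-9, f₂=-4, f₃=-3.
(h/2)·[f₀ + 2f₁ + 2f₂ + f₃] = 0.5·(-65) = -32.5.

-32.5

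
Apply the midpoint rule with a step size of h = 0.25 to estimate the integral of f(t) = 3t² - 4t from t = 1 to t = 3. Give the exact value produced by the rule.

h = (3 − 1)/8 = 0.25.
Midpoints m₁,…,m₈ = 1.125, 1.375, 1.625, 1.875, 2.125, 2.375, 2.625, 2.875.
f(m₁)=-0.703125, f(m₂)=0.171875, f(m₃)=1.421875, f(m₄)=3.046875, f(m₅)=5.046875, f(m₆)=7.421875, f(m₇)=10.171875, f(m₈)=13.296875.
h·[f(m₁) + f(m₂) + f(m₃) + f(m₄) + f(m₅) + f(m₆) + f(m₇) + f(m₈)] = 0.25·(39.875) = 9.96875.

9.96875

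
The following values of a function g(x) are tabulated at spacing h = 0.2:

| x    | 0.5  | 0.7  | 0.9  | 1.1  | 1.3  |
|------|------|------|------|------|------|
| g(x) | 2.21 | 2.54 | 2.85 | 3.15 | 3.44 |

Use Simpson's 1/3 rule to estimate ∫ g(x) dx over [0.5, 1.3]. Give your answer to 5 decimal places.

h = 0.2, n = 4.
(h/3)·[y₀ + 4y₁ + 2y₂ + 4y₃ + y₄] = 0.066667·(34.11) = 2.27400.

2.27400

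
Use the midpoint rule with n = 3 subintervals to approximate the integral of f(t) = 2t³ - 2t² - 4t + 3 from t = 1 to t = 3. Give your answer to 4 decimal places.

h = (3 − 1)/3 = 0.666667.
Midpoints m₁,…,m₃ = 1.333333, 2, 2.666667.
f(m₁)=-1.148148, f(m₂)=3, f(m₃)=16.037037.
h·[f(m₁) + f(m₂) + f(m₃)] = 0.666667·(17.888889) = 11.9259.

11.9259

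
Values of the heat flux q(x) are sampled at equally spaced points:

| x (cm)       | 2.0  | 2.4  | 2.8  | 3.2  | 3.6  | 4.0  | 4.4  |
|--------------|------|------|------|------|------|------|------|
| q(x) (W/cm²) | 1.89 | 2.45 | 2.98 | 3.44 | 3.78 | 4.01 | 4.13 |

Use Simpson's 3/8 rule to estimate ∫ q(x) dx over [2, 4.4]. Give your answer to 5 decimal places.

7.88400

h = 0.4, n = 6.
(3h/8)·[y₀ + 3y₁ + 3y₂ + 2y₃ + 3y₄ + 3y₅ + y₆] = 0.15·(52.56) = 7.88400.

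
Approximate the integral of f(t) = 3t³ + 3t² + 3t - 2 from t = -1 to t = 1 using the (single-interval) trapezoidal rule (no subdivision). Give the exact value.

2

T = (b−a)/2 · [f(-1) + f(1)] = 1·[(-5) + 7] = 2.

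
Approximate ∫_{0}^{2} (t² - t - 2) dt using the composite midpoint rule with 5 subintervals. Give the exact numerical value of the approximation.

-3.36

h = (2 − 0)/5 = 0.4.
Midpoints m₁,…,m₅ = 0.2, 0.6, 1, 1.4, 1.8.
f(m₁)=-2.16, f(m₂)=-2.24, f(m₃)=-2, f(m₄)=-1.44, f(m₅)=-0.56.
h·[f(m₁) + f(m₂) + f(m₃) + f(m₄) + f(m₅)] = 0.4·(-8.4) = -3.36.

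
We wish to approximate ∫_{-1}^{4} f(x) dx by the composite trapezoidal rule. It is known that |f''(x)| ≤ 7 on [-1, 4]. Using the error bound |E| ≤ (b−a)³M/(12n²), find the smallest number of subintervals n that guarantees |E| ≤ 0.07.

33

Need 875/(12n²) ≤ 0.07.
n² ≥ 875/(12·0.07) = 1041.67 ⇒ n ≥ 32.2749, so the smallest n is 33.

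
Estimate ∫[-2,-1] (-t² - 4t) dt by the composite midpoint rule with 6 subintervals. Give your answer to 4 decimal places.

h = (-1 − (-2))/6 = 0.166667.
Midpoints m₁,…,m₆ = -1.916667, -1.75, -1.583333, -1.416667, -1.25, -1.083333.
f(m₁)=3.993056, f(m₂)=3.9375, f(m₃)=3.826389, f(m₄)=3.659722, f(m₅)=3.4375, f(m₆)=3.159722.
h·[f(m₁) + f(m₂) + f(m₃) + f(m₄) + f(m₅) + f(m₆)] = 0.166667·(22.013889) = 3.6690.

3.6690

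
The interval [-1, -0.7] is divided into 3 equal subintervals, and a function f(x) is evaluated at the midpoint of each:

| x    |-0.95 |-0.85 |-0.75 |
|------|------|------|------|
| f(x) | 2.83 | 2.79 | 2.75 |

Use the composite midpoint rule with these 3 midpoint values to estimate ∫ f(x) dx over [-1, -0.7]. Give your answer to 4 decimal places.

0.8370

h = 0.1, n = 3.
h·[y(m₁) + y(m₂) + y(m₃)] = 0.1·(8.37) = 0.8370.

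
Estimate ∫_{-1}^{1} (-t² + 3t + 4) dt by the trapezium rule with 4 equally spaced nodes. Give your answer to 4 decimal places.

7.1852

h = (1 − (-1))/3 = 0.666667.
Nodes t₀,…,t₃ = -1, -0.333333, 0.333333, 1.
f(t) = -t² + 3t + 4: f₀=0, f₁=2.888889, f₂=4.888889, f₃=6.
(h/2)·[f₀ + 2f₁ + 2f₂ + f₃] = 0.333333·(21.555556) = 7.1852.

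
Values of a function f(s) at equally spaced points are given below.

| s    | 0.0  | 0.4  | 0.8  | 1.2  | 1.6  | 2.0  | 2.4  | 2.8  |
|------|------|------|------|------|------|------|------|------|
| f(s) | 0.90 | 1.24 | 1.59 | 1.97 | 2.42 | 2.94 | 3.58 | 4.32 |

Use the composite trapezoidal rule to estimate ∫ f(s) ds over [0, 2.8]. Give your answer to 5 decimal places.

h = 0.4, n = 7.
(h/2)·[y₀ + 2y₁ + 2y₂ + 2y₃ + 2y₄ + 2y₅ + 2y₆ + y₇] = 0.2·(32.70) = 6.54000.

6.54000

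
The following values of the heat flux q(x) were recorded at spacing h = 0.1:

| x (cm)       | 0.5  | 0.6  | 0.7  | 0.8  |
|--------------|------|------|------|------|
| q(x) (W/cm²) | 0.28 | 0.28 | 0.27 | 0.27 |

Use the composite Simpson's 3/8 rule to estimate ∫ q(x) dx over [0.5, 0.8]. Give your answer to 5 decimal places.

h = 0.1, n = 3.
(3h/8)·[y₀ + 3y₁ + 3y₂ + y₃] = 0.0375·(2.20) = 0.08250.

0.08250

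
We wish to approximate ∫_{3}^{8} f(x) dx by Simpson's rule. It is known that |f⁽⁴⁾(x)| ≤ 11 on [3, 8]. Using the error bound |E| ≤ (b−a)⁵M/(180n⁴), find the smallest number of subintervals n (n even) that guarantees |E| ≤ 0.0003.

30

Need 34375/(180n⁴) ≤ 0.0003.
n⁴ ≥ 34375/(180·0.0003) = 636574 ⇒ n ≥ 28.2463, so the smallest even n is 30. (n must be even for Simpson's rule.)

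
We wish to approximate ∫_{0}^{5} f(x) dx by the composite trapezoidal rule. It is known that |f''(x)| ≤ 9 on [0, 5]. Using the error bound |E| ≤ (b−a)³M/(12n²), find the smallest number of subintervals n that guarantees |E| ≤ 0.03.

Need 1125/(12n²) ≤ 0.03.
n² ≥ 1125/(12·0.03) = 3125 ⇒ n ≥ 55.9017, so the smallest n is 56.

56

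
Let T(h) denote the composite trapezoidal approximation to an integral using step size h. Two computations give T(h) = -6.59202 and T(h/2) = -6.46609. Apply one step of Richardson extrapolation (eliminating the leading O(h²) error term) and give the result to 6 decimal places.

-6.424113

R = (4·T(h/2) − T(h)) / 3 = (4·(-6.46609) − (-6.59202))/3 = (-19.27234)/3 = -6.424113.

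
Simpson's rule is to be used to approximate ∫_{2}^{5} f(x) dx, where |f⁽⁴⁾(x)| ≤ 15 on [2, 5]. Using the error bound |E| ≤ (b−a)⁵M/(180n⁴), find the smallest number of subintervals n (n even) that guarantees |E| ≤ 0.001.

12

Need 3645/(180n⁴) ≤ 0.001.
n⁴ ≥ 3645/(180·0.001) = 20250 ⇒ n ≥ 11.9291, so the smallest even n is 12. (n must be even for Simpson's rule.)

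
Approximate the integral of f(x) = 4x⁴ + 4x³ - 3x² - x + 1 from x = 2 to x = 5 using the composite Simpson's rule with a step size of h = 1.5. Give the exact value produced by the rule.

2967

h = (5 − 2)/2 = 1.5.
Nodes x₀,…,x₂ = 2, 3.5, 5.
f(x) = 4x⁴ + 4x³ - 3x² - x + 1: f₀=83, f₁=732.5, f₂=2921.
(h/3)·[f₀ + 4f₁ + f₂] = 0.5·(5934) = 2967.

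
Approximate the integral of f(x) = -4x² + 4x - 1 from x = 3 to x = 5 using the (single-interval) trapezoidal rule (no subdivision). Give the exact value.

-106

T = (b−a)/2 · [f(3) + f(5)] = 1·[(-25) + (-81)] = -106.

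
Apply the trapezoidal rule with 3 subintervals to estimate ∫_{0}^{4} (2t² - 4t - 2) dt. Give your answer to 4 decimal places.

h = (4 − 0)/3 = 1.333333.
Nodes t₀,…,t₃ = 0, 1.333333, 2.666667, 4.
f(t) = 2t² - 4t - 2: f₀=-2, f₁=-3.777778, f₂=1.555556, f₃=14.
(h/2)·[f₀ + 2f₁ + 2f₂ + f₃] = 0.666667·(7.555556) = 5.0370.

5.0370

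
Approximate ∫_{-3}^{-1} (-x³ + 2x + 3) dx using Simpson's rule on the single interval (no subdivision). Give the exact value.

S = (b−a)/6 · [f(-3) + 4f(-2) + f(-1)] = 0.333333·[24 + 4·7 + 2] = 18.

18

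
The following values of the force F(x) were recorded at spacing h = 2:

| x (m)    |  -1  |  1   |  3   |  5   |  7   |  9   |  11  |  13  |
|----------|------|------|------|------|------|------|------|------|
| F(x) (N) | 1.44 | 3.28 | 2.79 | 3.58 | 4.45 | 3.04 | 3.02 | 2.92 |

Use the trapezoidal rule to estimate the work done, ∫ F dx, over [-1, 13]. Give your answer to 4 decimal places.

44.6800

h = 2, n = 7.
(h/2)·[y₀ + 2y₁ + 2y₂ + 2y₃ + 2y₄ + 2y₅ + 2y₆ + y₇] = 1·(44.68) = 44.6800.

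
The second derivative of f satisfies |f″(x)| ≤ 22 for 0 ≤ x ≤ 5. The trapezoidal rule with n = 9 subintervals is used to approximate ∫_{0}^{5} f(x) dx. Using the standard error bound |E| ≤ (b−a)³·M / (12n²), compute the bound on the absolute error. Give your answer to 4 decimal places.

|E| ≤ (5)³·22 / (12·9²) = 2750/972 = 2.8292.

2.8292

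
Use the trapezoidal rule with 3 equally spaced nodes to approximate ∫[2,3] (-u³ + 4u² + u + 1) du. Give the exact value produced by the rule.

12.4375

h = (3 − 2)/2 = 0.5.
Nodes u₀,…,u₂ = 2, 2.5, 3.
f(u) = -u³ + 4u² + u + 1: f₀=11, f₁=12.875, f₂=13.
(h/2)·[f₀ + 2f₁ + f₂] = 0.25·(49.75) = 12.4375.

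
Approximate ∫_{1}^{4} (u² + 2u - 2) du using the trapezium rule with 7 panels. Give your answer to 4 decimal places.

h = (4 − 1)/7 = 0.428571.
Nodes u₀,…,u₇ = 1, 1.428571, 1.857143, 2.285714, 2.714286, 3.142857, 3.571429, 4.
f(u) = u² + 2u - 2: f₀=1, f₁=2.897959, f₂=5.163265, f₃=7.795918, f₄=10.795918, f₅=14.163265, f₆=17.897959, f₇=22.
(h/2)·[f₀ + 2f₁ + 2f₂ + 2f₃ + 2f₄ + 2f₅ + 2f₆ + f₇] = 0.214286·(140.428571) = 30.0918.

30.0918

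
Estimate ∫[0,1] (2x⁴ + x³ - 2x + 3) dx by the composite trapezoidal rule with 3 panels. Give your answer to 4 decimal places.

h = (1 − 0)/3 = 0.333333.
Nodes x₀,…,x₃ = 0, 0.333333, 0.666667, 1.
f(x) = 2x⁴ + x³ - 2x + 3: f₀=3, f₁=2.395062, f₂=2.358025, f₃=4.
(h/2)·[f₀ + 2f₁ + 2f₂ + f₃] = 0.166667·(16.506173) = 2.7510.

2.7510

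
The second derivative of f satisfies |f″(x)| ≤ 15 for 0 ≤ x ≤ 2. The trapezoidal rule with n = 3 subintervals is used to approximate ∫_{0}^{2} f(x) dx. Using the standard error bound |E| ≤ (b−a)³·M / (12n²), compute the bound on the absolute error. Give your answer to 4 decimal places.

1.1111

|E| ≤ (2)³·15 / (12·3²) = 120/108 = 1.1111.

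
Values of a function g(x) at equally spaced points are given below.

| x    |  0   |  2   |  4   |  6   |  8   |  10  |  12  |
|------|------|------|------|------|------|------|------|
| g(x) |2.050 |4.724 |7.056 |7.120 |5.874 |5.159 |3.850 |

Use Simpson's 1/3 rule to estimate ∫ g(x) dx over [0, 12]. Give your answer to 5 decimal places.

h = 2, n = 6.
(h/3)·[y₀ + 4y₁ + 2y₂ + 4y₃ + 2y₄ + 4y₅ + y₆] = 0.666667·(99.772) = 66.51467.

66.51467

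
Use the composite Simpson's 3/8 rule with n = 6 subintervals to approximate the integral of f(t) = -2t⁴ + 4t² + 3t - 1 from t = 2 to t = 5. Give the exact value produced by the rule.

h = (5 − 2)/6 = 0.5.
Nodes t₀,…,t₆ = 2, 2.5, 3, 3.5, 4, 4.5, 5.
f(t) = -2t⁴ + 4t² + 3t - 1: f₀=-11, f₁=-46.625, f₂=-118, f₃=-241.625, f₄=-437, f₅=-726.625, f₆=-1136.
(3h/8)·[f₀ + 3f₁ + 3f₂ + 2f₃ + 3f₄ + 3f₅ + f₆] = 0.1875·(-5615) = -1052.8125.

-1052.8125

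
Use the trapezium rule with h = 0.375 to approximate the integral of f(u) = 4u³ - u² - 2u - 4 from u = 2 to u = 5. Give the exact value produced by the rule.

539.8828125

h = (5 − 2)/8 = 0.375.
Nodes u₀,…,u₈ = 2, 2.375, 2.75, 3.125, 3.5, 3.875, 4.25, 4.625, 5.
f(u) = 4u³ - u² - 2u - 4: f₀=20, f₁=39.1953125, f₂=66.125, f₃=102.0546875, f₄=148.25, f₅=205.9765625, f₆=276.5, f₇=361.0859375, f₈=461.
(h/2)·[f₀ + 2f₁ + 2f₂ + 2f₃ + 2f₄ + 2f₅ + 2f₆ + 2f₇ + f₈] = 0.1875·(2879.375) = 539.8828125.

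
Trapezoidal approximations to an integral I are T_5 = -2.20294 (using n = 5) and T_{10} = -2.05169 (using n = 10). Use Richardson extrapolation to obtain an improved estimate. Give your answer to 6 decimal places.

R = (4·T_{10} − T_5) / 3 = (4·(-2.05169) − (-2.20294))/3 = (-6.00382)/3 = -2.001273.

-2.001273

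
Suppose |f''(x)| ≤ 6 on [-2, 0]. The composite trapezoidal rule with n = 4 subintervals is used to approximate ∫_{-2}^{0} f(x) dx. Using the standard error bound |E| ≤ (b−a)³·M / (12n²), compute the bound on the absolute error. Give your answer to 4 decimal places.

0.2500

|E| ≤ (2)³·6 / (12·4²) = 48/192 = 0.2500.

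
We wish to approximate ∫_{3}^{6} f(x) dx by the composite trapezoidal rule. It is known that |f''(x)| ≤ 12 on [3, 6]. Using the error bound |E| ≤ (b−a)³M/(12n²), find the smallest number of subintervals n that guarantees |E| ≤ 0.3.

Need 324/(12n²) ≤ 0.3.
n² ≥ 324/(12·0.3) = 90 ⇒ n ≥ 9.4868, so the smallest n is 10.

10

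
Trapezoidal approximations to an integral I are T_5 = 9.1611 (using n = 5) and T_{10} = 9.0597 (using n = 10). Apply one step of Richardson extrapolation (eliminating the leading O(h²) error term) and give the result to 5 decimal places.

9.02590

R = (4·T_{10} − T_5) / 3 = (4·9.0597 − 9.1611)/3 = (27.0777)/3 = 9.02590.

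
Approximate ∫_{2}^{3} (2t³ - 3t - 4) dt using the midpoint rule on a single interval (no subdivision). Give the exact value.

19.75

M = (b−a)·f(2.5) = 1·(19.75) = 19.75.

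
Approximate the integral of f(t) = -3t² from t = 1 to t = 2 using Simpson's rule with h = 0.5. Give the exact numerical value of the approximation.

h = (2 − 1)/2 = 0.5.
Nodes t₀,…,t₂ = 1, 1.5, 2.
f(t) = -3t²: f₀=-3, f₁=-6.75, f₂=-12.
(h/3)·[f₀ + 4f₁ + f₂] = 0.166667·(-42) = -7.

-7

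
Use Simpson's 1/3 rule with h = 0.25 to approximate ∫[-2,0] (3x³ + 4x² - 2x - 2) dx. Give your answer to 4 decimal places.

h = (0 − (-2))/8 = 0.25.
Nodes x₀,…,x₈ = -2, -1.75, -1.5, -1.25, -1, -0.75, -0.5, -0.25, 0.
f(x) = 3x³ + 4x² - 2x - 2: f₀=-6, f₁=-2.328125, f₂=-0.125, f₃=0.890625, f₄=1, f₅=0.484375, f₆=-0.375, f₇=-1.296875, f₈=-2.
(h/3)·[f₀ + 4f₁ + 2f₂ + 4f₃ + 2f₄ + 4f₅ + 2f₆ + 4f₇ + f₈] = 0.083333·(-16) = -1.3333.

-1.3333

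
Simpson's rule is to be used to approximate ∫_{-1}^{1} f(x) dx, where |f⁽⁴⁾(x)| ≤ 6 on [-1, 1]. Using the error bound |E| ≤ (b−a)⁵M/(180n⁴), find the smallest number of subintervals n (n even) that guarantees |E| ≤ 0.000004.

24

Need 192/(180n⁴) ≤ 0.000004.
n⁴ ≥ 192/(180·0.000004) = 266667 ⇒ n ≥ 22.7244, so the smallest even n is 24. (n must be even for Simpson's rule.)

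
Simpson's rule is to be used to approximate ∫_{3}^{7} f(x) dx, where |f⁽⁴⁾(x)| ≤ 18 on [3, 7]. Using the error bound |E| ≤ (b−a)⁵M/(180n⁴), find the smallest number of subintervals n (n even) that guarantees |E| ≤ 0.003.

Need 18432/(180n⁴) ≤ 0.003.
n⁴ ≥ 18432/(180·0.003) = 34133.3 ⇒ n ≥ 13.5924, so the smallest even n is 14. (n must be even for Simpson's rule.)

14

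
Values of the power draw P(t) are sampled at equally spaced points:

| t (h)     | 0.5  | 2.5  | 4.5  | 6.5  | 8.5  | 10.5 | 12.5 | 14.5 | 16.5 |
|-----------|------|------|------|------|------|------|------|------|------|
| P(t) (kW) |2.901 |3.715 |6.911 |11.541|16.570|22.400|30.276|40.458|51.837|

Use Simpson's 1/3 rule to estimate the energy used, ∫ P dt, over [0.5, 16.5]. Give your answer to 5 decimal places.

316.47200

h = 2, n = 8.
(h/3)·[y₀ + 4y₁ + 2y₂ + 4y₃ + 2y₄ + 4y₅ + 2y₆ + 4y₇ + y₈] = 0.666667·(474.708) = 316.47200.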